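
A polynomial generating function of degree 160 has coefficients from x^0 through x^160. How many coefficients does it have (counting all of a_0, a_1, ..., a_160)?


A polynomial of degree 160 takes the form a_0 + a_1 x + ... + a_160 x^160.
The number of coefficients is 160 + 1 = 161.

161


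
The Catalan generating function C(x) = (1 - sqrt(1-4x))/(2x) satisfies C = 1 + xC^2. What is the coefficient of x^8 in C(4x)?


Substituting x -> 4x scales the n-th coefficient by 4^n, so [x^8] C(4x) = 4^8 * C_8.
C_8 = C(2*8, 8)/(9) = 12870/9 = 1430.
So 4^8 * 1430 = 65536 * 1430 = 93716480.

93716480


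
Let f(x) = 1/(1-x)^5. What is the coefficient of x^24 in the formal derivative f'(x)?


Differentiate: d/dx [ 1/(1-x)^r ] = r / (1-x)^(r+1).
Here r = 5, so f'(x) = 5 / (1-x)^6.
The expansion of 1/(1-x)^(r+1) has coefficient of x^n equal to C(n+r, r).
So the coefficient of x^24 in f'(x) is
5 * C(29, 5) = 5 * 118755 = 593775

593775


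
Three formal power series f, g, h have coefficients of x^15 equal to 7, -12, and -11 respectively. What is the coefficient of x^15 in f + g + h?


Series addition is componentwise:
7 + -12 + -11
= -16

-16


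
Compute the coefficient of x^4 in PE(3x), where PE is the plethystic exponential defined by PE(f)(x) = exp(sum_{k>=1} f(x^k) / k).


With f(x) = 3x, the exponent is sum_{k>=1} 3 x^k / k = 3 * (-ln(1 - x)). Exponentiating:
PE(3x) = exp(-3 ln(1 - x)) = 1/(1 - x)^3.
By the negative binomial expansion, [x^n] 1/(1 - x)^3 = C(n + 2, 2).
For n = 4: C(6, 2) = 15.

15


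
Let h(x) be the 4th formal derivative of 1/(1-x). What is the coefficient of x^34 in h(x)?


Differentiating 4 times: d^4/dx^4 [1/(1-x)] = 4!/(1-x)^5.
The expansion 1/(1-x)^5 = sum_{k>=0} C(k+4, 4) x^k, so the coefficient of x^n in 4!/(1-x)^5 is 4! * C(n+4, 4).
For n = 34: 24 * C(38, 4) = 24 * 73815 = 1771560

1771560


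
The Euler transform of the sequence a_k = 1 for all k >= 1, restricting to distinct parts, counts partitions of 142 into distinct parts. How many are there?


Partitions of 142 into distinct parts can be computed via generating function.
Product (1+x)(1+x^2)(1+x^3)...
The coefficient of x^142 = 11086968

11086968


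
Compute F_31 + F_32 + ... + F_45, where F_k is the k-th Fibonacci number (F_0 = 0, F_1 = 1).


Use the identity sum_{k=0}^{N} F_k = F_{N+2} - 1 (which follows from F_{k+2} - F_{k+1} = F_k). Then
sum_{k=31}^{45} F_k = (F_{47} - 1) - (F_{32} - 1) = F_{47} - F_{32}.
Computing: F_{47} = 2971215073, F_{32} = 2178309, so
Sum = 2971215073 - 2178309 = 2969036764.

2969036764


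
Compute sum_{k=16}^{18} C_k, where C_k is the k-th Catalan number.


C_16 through C_18: 35357670, 129644790, 477638700
Sum = 35357670 + 129644790 + 477638700
= 642641160

642641160


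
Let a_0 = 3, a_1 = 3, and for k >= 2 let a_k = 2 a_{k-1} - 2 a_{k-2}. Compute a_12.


Iterating the recurrence forward:
a_0 = 3
a_1 = 3
a_2 = 2*3 - 2*3 = 0
a_3 = 2*0 - 2*3 = -6
a_4 = 2*-6 - 2*0 = -12
a_5 = 2*-12 - 2*-6 = -12
a_6 = 2*-12 - 2*-12 = 0
a_7 = 2*0 - 2*-12 = 24
a_8 = 2*24 - 2*0 = 48
a_9 = 2*48 - 2*24 = 48
a_10 = 2*48 - 2*48 = 0
a_11 = 2*0 - 2*48 = -96
a_12 = 2*-96 - 2*0 = -192
So a_12 = -192.

-192


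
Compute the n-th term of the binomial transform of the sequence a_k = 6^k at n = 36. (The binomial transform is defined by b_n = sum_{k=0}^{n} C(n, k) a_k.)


With a_k = 6^k, b_n = sum_{k=0}^{n} C(n, k) 6^k = (1 + 6)^n by the binomial theorem.
For n = 36: (1 + 6)^36 = 7^36 = 2651730845859653471779023381601.

2651730845859653471779023381601


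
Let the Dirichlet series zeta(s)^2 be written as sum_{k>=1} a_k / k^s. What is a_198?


The Dirichlet convolution of the constant function 1 with itself gives (1 * 1)(k) = sum_{d | k} 1 = d(k), the number of positive divisors of k.
Since zeta(s) = sum_{k>=1} 1/k^s, we have zeta(s)^2 = sum_{k>=1} d(k)/k^s, so a_k = d(k).
For k = 198: the divisors are 1, 2, 3, 6, 9, 11, 18, 22, 33, 66, 99, 198.
Count = 12.

12


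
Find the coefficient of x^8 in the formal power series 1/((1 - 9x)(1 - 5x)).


By partial fractions or Cauchy convolution:
The coefficient equals sum_{k=0}^{8} 9^k * 5^(8-k).
= 96366841

96366841


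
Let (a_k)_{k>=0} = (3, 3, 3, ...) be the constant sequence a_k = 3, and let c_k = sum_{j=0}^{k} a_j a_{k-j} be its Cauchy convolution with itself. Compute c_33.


Since a_j = 3 for all j >= 0, the convolution sum becomes
c_k = sum_{j=0}^{k} 3 * 3 = 9 * (k + 1).
Equivalently, the generating function of (a_k) is 3/(1 - x) and its square is 9/(1 - x)^2 = sum_{k>=0} 9(k + 1) x^k.
For k = 33: 9 * 34 = 306.

306


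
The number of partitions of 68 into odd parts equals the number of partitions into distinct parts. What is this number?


Computing partitions of 68 into odd parts (1, 3, 5, ...):
Using the generating function prod_{k>=0} 1/(1-x^(2k+1)),
the count is 24576

24576


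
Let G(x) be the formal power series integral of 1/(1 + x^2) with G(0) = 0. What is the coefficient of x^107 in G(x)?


1/(1 + x^2) = sum_{j>=0} (-1)^j x^(2j). Integrating termwise with G(0) = 0:
G(x) = sum_{j>=0} (-1)^j x^(2j+1) / (2j+1) = arctan(x).
Only odd powers are nonzero. For x^107 write 107 = 2*53 + 1, giving
(-1)^53 / 107 = -1/107 = -1/107.

-1/107


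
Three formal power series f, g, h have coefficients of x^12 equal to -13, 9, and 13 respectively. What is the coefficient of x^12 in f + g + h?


Series addition is componentwise:
-13 + 9 + 13
= 9

9


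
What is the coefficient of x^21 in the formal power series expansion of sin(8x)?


The Maclaurin series is sin(t) = sum_{k>=0} (-1)^k t^(2k+1) / (2k+1)!, so substituting t = 8x, only odd powers of x are nonzero, with coefficient of x^(2k+1) equal to (-1)^k 8^(2k+1) / (2k+1)!.
Write 21 = 2*10 + 1, giving the coefficient (-1)^10 * 8^21 / 21! = 9223372036854775808/51090942171709440000 = 35184372088832/194896477400625.

35184372088832/194896477400625


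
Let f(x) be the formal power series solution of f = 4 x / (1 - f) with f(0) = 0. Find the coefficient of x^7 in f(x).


Apply Lagrange inversion: f = 4 x * phi(f) with phi(t) = 1/(1 - t), so
[x^n] f = 4^n * (1/n) [t^(n-1)] phi(t)^n = 4^n * (1/n) [t^(n-1)] (1 - t)^(-n) = 4^n * (1/n) C(2n - 2, n - 1) = 4^n * C_{n-1}.
For n = 7: C_6 = C(12, 6) / 7 = 924/7 = 132.
With the 4^7 = 16384 factor, the coefficient is 16384 * 132 = 2162688.

2162688


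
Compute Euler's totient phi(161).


phi(n) counts integers in [1, n] coprime to n. Using the multiplicative formula phi(n) = n * prod_{p | n} (1 - 1/p):
161 = 7 * 23, so
phi(161) = 161 * (1 - 1/7) * (1 - 1/23) = 132.

132


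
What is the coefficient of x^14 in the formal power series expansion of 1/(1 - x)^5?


The expansion 1/(1 - x)^r = sum_{k>=0} C(k + r - 1, r - 1) x^k follows from the multiset / negative-binomial theorem (or from repeated differentiation of the geometric series).
For r = 5 and k = 14:
C(18, 4) = 6402373705728000 / (24 * 87178291200) = 3060.

3060


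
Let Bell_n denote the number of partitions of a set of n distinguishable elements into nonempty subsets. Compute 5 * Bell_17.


Bell_17 can be computed from the Bell triangle or from Dobinski's identity Bell_n = (1/e) * sum_{k>=0} k^n / k!.
Computing Bell_17 = 82864869804.
Then 5 * 82864869804 = 414324349020.

414324349020


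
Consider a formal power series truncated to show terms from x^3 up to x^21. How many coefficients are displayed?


From x^3 to x^21 inclusive, the count is 21 - 3 + 1 = 19.

19


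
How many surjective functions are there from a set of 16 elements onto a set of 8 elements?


By inclusion-exclusion on which target elements are missed, the number of surjections from an n-set onto a k-set is
surj(n, k) = sum_{j=0}^{k} (-1)^j C(k, j) (k - j)^n.
Equivalently surj(n, k) = k! * S(n, k), where S(n, k) is the Stirling number of the second kind.
For n = 16, k = 8:
S(16, 8) = 2141764053, so
surj = 8! * 2141764053 = 40320 * 2141764053 = 86355926616960.

86355926616960


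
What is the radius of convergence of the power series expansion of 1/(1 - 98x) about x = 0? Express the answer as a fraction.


Expanding 1/(1 - 98x) = sum_{k>=0} 98^k x^k, the series converges when |98x| < 1, i.e., |x| < 1/98.
So the radius of convergence is 1/98 = 1/98.

1/98


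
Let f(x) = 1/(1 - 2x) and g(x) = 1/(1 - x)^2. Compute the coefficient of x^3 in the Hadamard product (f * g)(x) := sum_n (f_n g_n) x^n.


f has coefficients f_k = 2^k. For g = 1/(1 - x)^2 the coefficient is g_k = C(k + 1, 1) = k + 1. The Hadamard coefficient is (f * g)_k = 2^k * (k + 1).
For k = 3: 2^3 * 4 = 8 * 4 = 32.

32


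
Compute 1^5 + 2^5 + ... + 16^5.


This power sum has a closed form given by Faulhaber's formula
sum_{k=1}^{m} k^p = (1 / (p + 1)) * sum_{j=0}^{p} C(p + 1, j) B_j m^(p + 1 - j),
but for small m direct computation is fastest:
1 + 32 + 243 + 1024 + 3125 + 7776 + 16807 + 32768 + 59049 + 100000 + 161051 + 248832 + 371293 + 537824 + 759375 + 1048576 = 3347776.

3347776


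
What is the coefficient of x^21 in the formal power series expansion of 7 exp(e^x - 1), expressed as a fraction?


exp(e^x - 1) is the exponential generating function for the Bell numbers Bell_k: exp(e^x - 1) = sum_{k>=0} Bell_k x^k / k!.
So the coefficient of x^21 in 7 exp(e^x - 1) is 7 Bell_21 / 21!.
Computing: Bell_21 = 474869816156751 and 21! = 51090942171709440000, giving
7 * 474869816156751/51090942171709440000 = 158289938718917/2432902008176640000.

158289938718917/2432902008176640000


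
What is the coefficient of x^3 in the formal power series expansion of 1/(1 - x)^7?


The negative binomial / multiset identity is
1/(1 - x)^r = sum_{k>=0} C(k + r - 1, r - 1) x^k.
Here r = 7 and k = 3, so the coefficient is
C(3 + 6, 6) = C(9, 6)
= 84

84


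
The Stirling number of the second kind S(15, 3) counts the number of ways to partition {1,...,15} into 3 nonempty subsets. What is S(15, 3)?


Using the explicit formula S(n,k) = (1/k!) sum_{j=0}^{k} (-1)^(k-j) C(k,j) j^n:
S(15, 3) = 2375101
Equivalently, S(n,k) is n! times the coefficient of x^n in the EGF (e^x - 1)^k / k!.

2375101


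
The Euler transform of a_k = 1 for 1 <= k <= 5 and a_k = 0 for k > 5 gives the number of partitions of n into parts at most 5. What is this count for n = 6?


Partitions of 6 into parts at most 5:
Using generating function (1-x)^(-1)(1-x^2)^(-1)...(1-x^5)^(-1),
the coefficient of x^6 = 10

10


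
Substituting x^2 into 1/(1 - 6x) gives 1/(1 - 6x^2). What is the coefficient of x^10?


The coefficient of x^(2m) in 1/(1 - 6x^2) is 6^m.
With n = 10 = 2*5, the coefficient is 6^5 = 7776.

7776


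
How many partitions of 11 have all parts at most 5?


Using the generating function (1-x)^(-1)(1-x^2)^(-1)...(1-x^5)^(-1),
the coefficient of x^11 counts these restricted partitions.
Result = 37

37


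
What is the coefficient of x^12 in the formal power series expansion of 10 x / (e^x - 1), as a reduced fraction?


The exponential generating function for Bernoulli numbers is
x / (e^x - 1) = sum_{k>=0} B_k x^k / k!.
So the coefficient of x^12 in 10 x / (e^x - 1) is 10 B_12 / 12!.
Computing: B_12 = -691/2730, 12! = 479001600, giving
10 * -691/2730 / 479001600 = -691/130767436800.

-691/130767436800


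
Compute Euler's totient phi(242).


phi(n) counts integers in [1, n] coprime to n. Using the multiplicative formula phi(n) = n * prod_{p | n} (1 - 1/p):
242 = 2 * 11^2, so
phi(242) = 242 * (1 - 1/2) * (1 - 1/11) = 110.

110


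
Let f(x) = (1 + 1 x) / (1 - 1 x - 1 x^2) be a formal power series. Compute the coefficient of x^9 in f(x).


Write f(x) = sum_{k>=0} a_k x^k. Multiplying both sides by 1 - 1 x - 1 x^2 gives
(1 - 1 x - 1 x^2) sum_{k>=0} a_k x^k = 1 + 1 x.
Matching coefficients:
 x^0: a_0 = 1
 x^1: a_1 - 1 a_0 = 1  =>  a_1 = 1*1 + 1 = 2
 x^k (k >= 2): a_k = 1 a_{k-1} + 1 a_{k-2}.
Iterating: a_2 = 3, a_3 = 5, a_4 = 8, a_5 = 13, a_6 = 21, a_7 = 34, a_8 = 55, a_9 = 89.
So the coefficient of x^9 is 89.

89


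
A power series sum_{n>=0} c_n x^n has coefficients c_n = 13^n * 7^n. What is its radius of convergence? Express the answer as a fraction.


By the root test (Cauchy-Hadamard), the radius is R = 1 / limsup_n |c_n|^(1/n).
Here |c_n|^(1/n) = (13^n * 7^n)^(1/n) = 13 * 7 = 91 for all n.
So R = 1/91 = 1/91.

1/91


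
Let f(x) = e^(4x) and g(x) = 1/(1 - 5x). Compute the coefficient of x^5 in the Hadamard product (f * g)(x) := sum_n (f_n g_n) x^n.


Expanding: f_k = 4^k/k! (from e^(4x)) and g_k = 5^k (from 1/(1 - 5x)). So the Hadamard coefficient (f * g)_k = 4^k 5^k / k! = (20)^k / k!.
For k = 5: 20^5/5! = 3200000/120 = 80000/3.

80000/3


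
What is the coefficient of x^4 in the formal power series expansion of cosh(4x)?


The Maclaurin series is cosh(t) = sum_{m>=0} t^(2m) / (2m)!, so substituting t = 4x, only even powers of x are nonzero, with coefficient of x^(2m) equal to 4^(2m) / (2m)!.
For x^4 the coefficient is 4^4/4! = 256/24 = 32/3.

32/3


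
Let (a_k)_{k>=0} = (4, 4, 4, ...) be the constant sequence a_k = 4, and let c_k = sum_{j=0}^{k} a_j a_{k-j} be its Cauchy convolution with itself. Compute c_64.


Since a_j = 4 for all j >= 0, the convolution sum becomes
c_k = sum_{j=0}^{k} 4 * 4 = 16 * (k + 1).
Equivalently, the generating function of (a_k) is 4/(1 - x) and its square is 16/(1 - x)^2 = sum_{k>=0} 16(k + 1) x^k.
For k = 64: 16 * 65 = 1040.

1040


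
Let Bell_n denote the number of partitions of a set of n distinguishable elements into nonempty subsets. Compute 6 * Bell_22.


Bell_22 can be computed from the Bell triangle or from Dobinski's identity Bell_n = (1/e) * sum_{k>=0} k^n / k!.
Computing Bell_22 = 4506715738447323.
Then 6 * 4506715738447323 = 27040294430683938.

27040294430683938


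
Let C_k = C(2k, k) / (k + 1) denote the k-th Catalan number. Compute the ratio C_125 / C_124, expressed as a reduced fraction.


Using C_k = (2k)! / (k! (k+1)!), the ratio C_{k+1}/C_k simplifies to
C_{k+1}/C_k = [(2k+2)! / ((k+1)! (k+2)!)] * [k! (k+1)! / (2k)!]
 = (2k+2)(2k+1) / ((k+1)(k+2)) = 2(2k+1) / (k+2).
For k = 124: 2(2*124 + 1) / (124 + 2) = 498/126 = 83/21.

83/21


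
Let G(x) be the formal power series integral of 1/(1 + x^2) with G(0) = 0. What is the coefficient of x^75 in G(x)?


1/(1 + x^2) = sum_{j>=0} (-1)^j x^(2j). Integrating termwise with G(0) = 0:
G(x) = sum_{j>=0} (-1)^j x^(2j+1) / (2j+1) = arctan(x).
Only odd powers are nonzero. For x^75 write 75 = 2*37 + 1, giving
(-1)^37 / 75 = -1/75 = -1/75.

-1/75


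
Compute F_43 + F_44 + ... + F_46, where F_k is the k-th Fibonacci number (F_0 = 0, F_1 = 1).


Use the identity sum_{k=0}^{N} F_k = F_{N+2} - 1 (which follows from F_{k+2} - F_{k+1} = F_k). Then
sum_{k=43}^{46} F_k = (F_{48} - 1) - (F_{44} - 1) = F_{48} - F_{44}.
Computing: F_{48} = 4807526976, F_{44} = 701408733, so
Sum = 4807526976 - 701408733 = 4106118243.

4106118243


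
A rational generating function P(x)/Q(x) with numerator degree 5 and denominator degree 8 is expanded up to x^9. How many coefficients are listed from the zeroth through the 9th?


Expanding up to x^9 gives the coefficients for x^0, x^1, ..., x^9.
That is 9 + 1 = 10 coefficients in total.

10


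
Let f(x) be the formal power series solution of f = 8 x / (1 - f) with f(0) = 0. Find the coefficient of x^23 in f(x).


Apply Lagrange inversion: f = 8 x * phi(f) with phi(t) = 1/(1 - t), so
[x^n] f = 8^n * (1/n) [t^(n-1)] phi(t)^n = 8^n * (1/n) [t^(n-1)] (1 - t)^(-n) = 8^n * (1/n) C(2n - 2, n - 1) = 8^n * C_{n-1}.
For n = 23: C_22 = C(44, 22) / 23 = 2104098963720/23 = 91482563640.
With the 8^23 = 590295810358705651712 factor, the coefficient is 590295810358705651712 * 91482563640 = 54001774037565661010770714951680.

54001774037565661010770714951680


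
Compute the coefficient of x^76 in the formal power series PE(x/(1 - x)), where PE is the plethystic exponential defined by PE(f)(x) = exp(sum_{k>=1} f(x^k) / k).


For f(x) = x/(1 - x) we have
sum_{k>=1} f(x^k) / k = sum_{k>=1} (1/k) * x^k / (1 - x^k) = sum_{k, m >= 1} x^(k m) / k,
which after exponentiating simplifies to
PE(x/(1 - x)) = prod_{k>=1} 1 / (1 - x^k).
This is the generating function for the partition function p(n), so the coefficient of x^76 is p(76).
Computing p(76) by dynamic programming over parts 1, 2, ..., 76: p(76) = 9289091.

9289091


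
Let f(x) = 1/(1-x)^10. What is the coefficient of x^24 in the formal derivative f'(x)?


Differentiate: d/dx [ 1/(1-x)^r ] = r / (1-x)^(r+1).
Here r = 10, so f'(x) = 10 / (1-x)^11.
The expansion of 1/(1-x)^(r+1) has coefficient of x^n equal to C(n+r, r).
So the coefficient of x^24 in f'(x) is
10 * C(34, 10) = 10 * 131128140 = 1311281400

1311281400


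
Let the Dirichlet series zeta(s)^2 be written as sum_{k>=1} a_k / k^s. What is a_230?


The Dirichlet convolution of the constant function 1 with itself gives (1 * 1)(k) = sum_{d | k} 1 = d(k), the number of positive divisors of k.
Since zeta(s) = sum_{k>=1} 1/k^s, we have zeta(s)^2 = sum_{k>=1} d(k)/k^s, so a_k = d(k).
For k = 230: the divisors are 1, 2, 5, 10, 23, 46, 115, 230.
Count = 8.

8


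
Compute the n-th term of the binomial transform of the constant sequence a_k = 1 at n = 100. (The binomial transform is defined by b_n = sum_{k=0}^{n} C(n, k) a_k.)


With a_k = 1 for all k, b_n = sum_{k=0}^{n} C(n, k) = 2^n by the binomial theorem.
For n = 100: 2^100 = 1267650600228229401496703205376.

1267650600228229401496703205376


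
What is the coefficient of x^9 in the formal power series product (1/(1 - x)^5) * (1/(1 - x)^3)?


Combine the factors: (1/(1 - x)^5) * (1/(1 - x)^3) = 1/(1 - x)^8.
Then use 1/(1 - x)^r = sum_{k>=0} C(k + r - 1, r - 1) x^k with r = 8 and k = 9:
C(16, 7) = 11440.

11440


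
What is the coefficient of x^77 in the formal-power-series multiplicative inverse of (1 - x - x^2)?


Let the inverse be f(x) = sum_{k>=0} a_k x^k. From f(x) * (1 - x - x^2) = 1 and matching coefficients:
 x^0: a_0 = 1.
 x^1: a_1 - a_0 = 0, so a_1 = 1.
 x^k (k >= 2): a_k - a_{k-1} - a_{k-2} = 0, i.e. a_k = a_{k-1} + a_{k-2}.
This is the Fibonacci-type recurrence shifted so that a_0 = a_1 = 1.
Iterating: a_0=1, a_1=1, a_2=2, a_3=3, a_4=5, a_5=8, a_6=13, a_7=21, a_8=34, a_9=55, ...
a_77 = 8944394323791464.

8944394323791464


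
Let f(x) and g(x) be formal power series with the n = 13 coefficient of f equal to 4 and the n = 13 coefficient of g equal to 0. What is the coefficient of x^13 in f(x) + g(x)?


Addition of formal power series is termwise.
The coefficient of x^13 in f + g = 4 + 0
= 4

4


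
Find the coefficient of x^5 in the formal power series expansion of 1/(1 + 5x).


Write 1/(1 + c x) = 1/(1 - (-c) x) and apply the geometric-series identity
1/(1 - y) = sum_{k>=0} y^k to get 1/(1 + c x) = sum_{k>=0} (-c)^k x^k.
So the coefficient of x^k is (-c)^k = (-1)^k * c^k.
Here c = 5 and k = 5:
(-5)^5 = -1 * 3125 = -3125

-3125


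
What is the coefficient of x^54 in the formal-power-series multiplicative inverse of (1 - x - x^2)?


Let the inverse be f(x) = sum_{k>=0} a_k x^k. From f(x) * (1 - x - x^2) = 1 and matching coefficients:
 x^0: a_0 = 1.
 x^1: a_1 - a_0 = 0, so a_1 = 1.
 x^k (k >= 2): a_k - a_{k-1} - a_{k-2} = 0, i.e. a_k = a_{k-1} + a_{k-2}.
This is the Fibonacci-type recurrence shifted so that a_0 = a_1 = 1.
Iterating: a_0=1, a_1=1, a_2=2, a_3=3, a_4=5, a_5=8, a_6=13, a_7=21, a_8=34, a_9=55, ...
a_54 = 139583862445.

139583862445


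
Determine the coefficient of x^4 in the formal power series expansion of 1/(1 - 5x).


The geometric series identity gives 1/(1 - c x) = sum_{k>=0} c^k x^k, so the coefficient of x^k is c^k.
Here c = 5 and k = 4.
Computing: 5^4 = 625

625


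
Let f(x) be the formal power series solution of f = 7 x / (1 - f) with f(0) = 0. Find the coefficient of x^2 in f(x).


Apply Lagrange inversion: f = 7 x * phi(f) with phi(t) = 1/(1 - t), so
[x^n] f = 7^n * (1/n) [t^(n-1)] phi(t)^n = 7^n * (1/n) [t^(n-1)] (1 - t)^(-n) = 7^n * (1/n) C(2n - 2, n - 1) = 7^n * C_{n-1}.
For n = 2: C_1 = C(2, 1) / 2 = 2/2 = 1.
With the 7^2 = 49 factor, the coefficient is 49 * 1 = 49.

49


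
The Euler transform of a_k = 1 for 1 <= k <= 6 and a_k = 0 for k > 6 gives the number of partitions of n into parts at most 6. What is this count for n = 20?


Partitions of 20 into parts at most 6:
Using generating function (1-x)^(-1)(1-x^2)^(-1)...(1-x^6)^(-1),
the coefficient of x^20 = 282

282


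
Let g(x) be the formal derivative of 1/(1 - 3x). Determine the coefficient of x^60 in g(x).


Differentiate termwise: d/dx sum_{k>=0} 3^k x^k = sum_{k>=1} k 3^k x^(k-1) = sum_{j>=0} (j+1) 3^(j+1) x^j.
Equivalently, d/dx [1/(1 - 3x)] = 3/(1 - 3x)^2.
For j = 60: 61 * 3^61 = 61 * 127173474825648610542883299603 = 7757581964364565243115881275783.

7757581964364565243115881275783


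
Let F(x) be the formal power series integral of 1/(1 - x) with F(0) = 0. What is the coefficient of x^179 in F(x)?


1/(1 - x) = sum_{k>=0} x^k. Integrating termwise and using F(0) = 0 gives
F(x) = sum_{k>=0} x^(k+1) / (k+1) = sum_{m>=1} x^m / m = -ln(1 - x).
So the coefficient of x^179 is 1/179 = 1/179.

1/179


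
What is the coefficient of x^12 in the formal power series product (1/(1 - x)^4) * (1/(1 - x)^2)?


Combine the factors: (1/(1 - x)^4) * (1/(1 - x)^2) = 1/(1 - x)^6.
Then use 1/(1 - x)^r = sum_{k>=0} C(k + r - 1, r - 1) x^k with r = 6 and k = 12:
C(17, 5) = 6188.

6188


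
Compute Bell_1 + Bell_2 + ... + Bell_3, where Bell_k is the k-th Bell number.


Recall Bell_k counts set partitions of a k-set (with Bell_0 = 1 by convention).
Bell_1 through Bell_3: 1, 2, 5
Sum = 1 + 2 + 5 = 8.

8


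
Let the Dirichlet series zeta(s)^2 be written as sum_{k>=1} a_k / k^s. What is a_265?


The Dirichlet convolution of the constant function 1 with itself gives (1 * 1)(k) = sum_{d | k} 1 = d(k), the number of positive divisors of k.
Since zeta(s) = sum_{k>=1} 1/k^s, we have zeta(s)^2 = sum_{k>=1} d(k)/k^s, so a_k = d(k).
For k = 265: the divisors are 1, 5, 53, 265.
Count = 4.

4


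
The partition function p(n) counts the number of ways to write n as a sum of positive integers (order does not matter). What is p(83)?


Using the generating function prod_{k>=1} 1/(1-x^k), we compute p(83).
By dynamic programming over parts 1 through 83:
p(83) = 23338469

23338469


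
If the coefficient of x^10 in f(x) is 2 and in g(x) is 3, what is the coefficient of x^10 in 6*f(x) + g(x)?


Scalar multiplication scales coefficients: 6 * 2 = 12.
Then add the g coefficient: 12 + 3
= 15

15


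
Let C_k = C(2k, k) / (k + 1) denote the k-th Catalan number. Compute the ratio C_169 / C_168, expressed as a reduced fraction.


Using C_k = (2k)! / (k! (k+1)!), the ratio C_{k+1}/C_k simplifies to
C_{k+1}/C_k = [(2k+2)! / ((k+1)! (k+2)!)] * [k! (k+1)! / (2k)!]
 = (2k+2)(2k+1) / ((k+1)(k+2)) = 2(2k+1) / (k+2).
For k = 168: 2(2*168 + 1) / (168 + 2) = 674/170 = 337/85.

337/85


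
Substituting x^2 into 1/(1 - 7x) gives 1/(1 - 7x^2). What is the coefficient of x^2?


The coefficient of x^(2m) in 1/(1 - 7x^2) is 7^m.
With n = 2 = 2*1, the coefficient is 7^1 = 7.

7


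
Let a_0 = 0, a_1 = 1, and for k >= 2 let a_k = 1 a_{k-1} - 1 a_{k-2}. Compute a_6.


Iterating the recurrence forward:
a_0 = 0
a_1 = 1
a_2 = 1*1 - 1*0 = 1
a_3 = 1*1 - 1*1 = 0
a_4 = 1*0 - 1*1 = -1
a_5 = 1*-1 - 1*0 = -1
a_6 = 1*-1 - 1*-1 = 0
So a_6 = 0.

0


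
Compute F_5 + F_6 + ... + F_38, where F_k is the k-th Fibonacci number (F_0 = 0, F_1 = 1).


Use the identity sum_{k=0}^{N} F_k = F_{N+2} - 1 (which follows from F_{k+2} - F_{k+1} = F_k). Then
sum_{k=5}^{38} F_k = (F_{40} - 1) - (F_{6} - 1) = F_{40} - F_{6}.
Computing: F_{40} = 102334155, F_{6} = 8, so
Sum = 102334155 - 8 = 102334147.

102334147


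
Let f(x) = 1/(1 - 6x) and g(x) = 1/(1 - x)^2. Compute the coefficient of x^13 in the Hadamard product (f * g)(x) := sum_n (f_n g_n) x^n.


f has coefficients f_k = 6^k. For g = 1/(1 - x)^2 the coefficient is g_k = C(k + 1, 1) = k + 1. The Hadamard coefficient is (f * g)_k = 6^k * (k + 1).
For k = 13: 6^13 * 14 = 13060694016 * 14 = 182849716224.

182849716224


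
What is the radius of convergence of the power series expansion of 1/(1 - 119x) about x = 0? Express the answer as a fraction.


Expanding 1/(1 - 119x) = sum_{k>=0} 119^k x^k, the series converges when |119x| < 1, i.e., |x| < 1/119.
So the radius of convergence is 1/119 = 1/119.

1/119


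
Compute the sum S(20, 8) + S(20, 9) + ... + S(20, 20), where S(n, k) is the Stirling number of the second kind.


By definition, S(n, k) counts partitions of an n-set into exactly k nonempty blocks.
Computing row n = 20 for k = 8..20:
S(20, k): 15170932662679, 12011282644725, 5917584964655, 1900842429486, 411016633391, 61068660380, 6302524580, 452329200, 22350954, 741285, 15675, 190, 1
Sum = 35479505957201.

35479505957201


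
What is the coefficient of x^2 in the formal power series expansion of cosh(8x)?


The Maclaurin series is cosh(t) = sum_{m>=0} t^(2m) / (2m)!, so substituting t = 8x, only even powers of x are nonzero, with coefficient of x^(2m) equal to 8^(2m) / (2m)!.
For x^2 the coefficient is 8^2/2! = 64/2 = 32.

32


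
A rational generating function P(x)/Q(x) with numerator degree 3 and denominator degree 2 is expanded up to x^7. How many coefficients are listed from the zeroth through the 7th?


Expanding up to x^7 gives the coefficients for x^0, x^1, ..., x^7.
That is 7 + 1 = 8 coefficients in total.

8


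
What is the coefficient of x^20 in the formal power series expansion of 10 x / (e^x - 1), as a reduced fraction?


The exponential generating function for Bernoulli numbers is
x / (e^x - 1) = sum_{k>=0} B_k x^k / k!.
So the coefficient of x^20 in 10 x / (e^x - 1) is 10 B_20 / 20!.
Computing: B_20 = -174611/330, 20! = 2432902008176640000, giving
10 * -174611/330 / 2432902008176640000 = -174611/80285766269829120000.

-174611/80285766269829120000


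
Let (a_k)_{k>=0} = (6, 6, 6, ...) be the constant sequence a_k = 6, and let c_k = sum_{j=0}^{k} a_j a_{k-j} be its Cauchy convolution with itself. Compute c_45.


Since a_j = 6 for all j >= 0, the convolution sum becomes
c_k = sum_{j=0}^{k} 6 * 6 = 36 * (k + 1).
Equivalently, the generating function of (a_k) is 6/(1 - x) and its square is 36/(1 - x)^2 = sum_{k>=0} 36(k + 1) x^k.
For k = 45: 36 * 46 = 1656.

1656


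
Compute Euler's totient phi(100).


phi(n) counts integers in [1, n] coprime to n. Using the multiplicative formula phi(n) = n * prod_{p | n} (1 - 1/p):
100 = 2^2 * 5^2, so
phi(100) = 100 * (1 - 1/2) * (1 - 1/5) = 40.

40


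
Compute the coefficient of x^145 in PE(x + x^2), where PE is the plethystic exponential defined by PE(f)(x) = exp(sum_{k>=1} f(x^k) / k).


With f(x) = x + x^2, the exponent is sum_{k>=1} (x^k + x^(2k)) / k = -ln(1 - x) - ln(1 - x^2). Exponentiating:
PE(x + x^2) = 1 / ((1 - x)(1 - x^2)).
This is the generating function for partitions of n into parts of size 1 or 2. The number of 2's can be any j in 0..72, and the rest are 1's, so
[x^145] = floor(145/2) + 1 = 73.

73


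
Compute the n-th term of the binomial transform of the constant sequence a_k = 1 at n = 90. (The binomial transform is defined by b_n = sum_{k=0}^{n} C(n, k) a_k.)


With a_k = 1 for all k, b_n = sum_{k=0}^{n} C(n, k) = 2^n by the binomial theorem.
For n = 90: 2^90 = 1237940039285380274899124224.

1237940039285380274899124224


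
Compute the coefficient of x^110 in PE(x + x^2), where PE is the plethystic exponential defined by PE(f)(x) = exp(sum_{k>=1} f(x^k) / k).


With f(x) = x + x^2, the exponent is sum_{k>=1} (x^k + x^(2k)) / k = -ln(1 - x) - ln(1 - x^2). Exponentiating:
PE(x + x^2) = 1 / ((1 - x)(1 - x^2)).
This is the generating function for partitions of n into parts of size 1 or 2. The number of 2's can be any j in 0..55, and the rest are 1's, so
[x^110] = floor(110/2) + 1 = 56.

56


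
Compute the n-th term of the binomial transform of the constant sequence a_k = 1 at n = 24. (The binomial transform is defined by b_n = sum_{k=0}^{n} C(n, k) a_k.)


With a_k = 1 for all k, b_n = sum_{k=0}^{n} C(n, k) = 2^n by the binomial theorem.
For n = 24: 2^24 = 16777216.

16777216


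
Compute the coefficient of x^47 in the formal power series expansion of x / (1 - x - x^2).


Let f(x) = sum_{k>=0} a_k x^k. Multiplying f(x) * (1 - x - x^2) = x and matching coefficients gives a_0 = 0, a_1 = 1, and a_k = a_{k-1} + a_{k-2} for k >= 2. These are the Fibonacci numbers F_k.
Iterating from F_0 = 0, F_1 = 1:
F_0=0, F_1=1, F_2=1, F_3=2, F_4=3, F_5=5, F_6=8, F_7=13, F_8=21, F_9=34, ...
F_47 = 2971215073.

2971215073


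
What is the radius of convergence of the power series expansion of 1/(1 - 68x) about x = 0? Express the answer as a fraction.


Expanding 1/(1 - 68x) = sum_{k>=0} 68^k x^k, the series converges when |68x| < 1, i.e., |x| < 1/68.
So the radius of convergence is 1/68 = 1/68.

1/68


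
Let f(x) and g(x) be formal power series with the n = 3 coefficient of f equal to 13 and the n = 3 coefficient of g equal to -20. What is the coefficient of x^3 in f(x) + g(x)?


Addition of formal power series is termwise.
The coefficient of x^3 in f + g = 13 + -20
= -7

-7


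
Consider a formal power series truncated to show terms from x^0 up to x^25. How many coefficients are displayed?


From x^0 to x^25 inclusive, the count is 25 - 0 + 1 = 26.

26


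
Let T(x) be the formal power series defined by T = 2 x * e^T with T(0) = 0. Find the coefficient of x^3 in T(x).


Apply the Lagrange inversion formula: if T = 2 x * phi(T) with phi(t) = e^t, then
[x^n] T = 2^n * (1/n) [t^(n-1)] phi(t)^n = 2^n * (1/n) [t^(n-1)] e^(n t) = 2^n * (1/n) * n^(n-1) / (n-1)! = 2^n * n^(n-1) / n!.
When c = 1 this is the Cayley count of rooted labeled trees on n vertices, divided by n!.
For n = 3: 2^3 * 3^2 / 3! = 8 * 9/6 = 12.

12


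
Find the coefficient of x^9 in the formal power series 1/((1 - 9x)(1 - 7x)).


By partial fractions or Cauchy convolution:
The coefficient equals sum_{k=0}^{9} 9^k * 7^(9-k).
= 1602154576

1602154576


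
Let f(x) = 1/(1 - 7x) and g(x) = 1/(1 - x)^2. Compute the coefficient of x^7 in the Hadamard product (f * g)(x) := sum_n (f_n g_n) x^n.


f has coefficients f_k = 7^k. For g = 1/(1 - x)^2 the coefficient is g_k = C(k + 1, 1) = k + 1. The Hadamard coefficient is (f * g)_k = 7^k * (k + 1).
For k = 7: 7^7 * 8 = 823543 * 8 = 6588344.

6588344


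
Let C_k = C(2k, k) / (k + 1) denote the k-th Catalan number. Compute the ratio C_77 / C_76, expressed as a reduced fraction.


Using C_k = (2k)! / (k! (k+1)!), the ratio C_{k+1}/C_k simplifies to
C_{k+1}/C_k = [(2k+2)! / ((k+1)! (k+2)!)] * [k! (k+1)! / (2k)!]
 = (2k+2)(2k+1) / ((k+1)(k+2)) = 2(2k+1) / (k+2).
For k = 76: 2(2*76 + 1) / (76 + 2) = 306/78 = 51/13.

51/13


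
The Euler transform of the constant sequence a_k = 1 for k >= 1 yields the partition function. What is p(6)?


The Euler transform converts the sequence a_k = 1 into the number of integer partitions.
Using the recurrence or dynamic programming:
p(6) = 11

11


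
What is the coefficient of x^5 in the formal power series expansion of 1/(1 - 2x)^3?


The general identity 1/(1 - c x)^r = sum_{k>=0} c^k C(k + r - 1, r - 1) x^k follows by substituting y = c x into 1/(1 - y)^r = sum_{k>=0} C(k + r - 1, r - 1) y^k.
For c = 2, r = 3, k = 5:
2^5 * C(7, 2) = 32 * 21 = 672.

672


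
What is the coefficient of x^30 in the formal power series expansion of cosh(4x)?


The Maclaurin series is cosh(t) = sum_{m>=0} t^(2m) / (2m)!, so substituting t = 4x, only even powers of x are nonzero, with coefficient of x^(2m) equal to 4^(2m) / (2m)!.
For x^30 the coefficient is 4^30/30! = 1152921504606846976/265252859812191058636308480000000 = 17179869184/3952575621190533915703125.

17179869184/3952575621190533915703125


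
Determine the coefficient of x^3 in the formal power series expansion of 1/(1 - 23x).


The geometric series identity gives 1/(1 - c x) = sum_{k>=0} c^k x^k, so the coefficient of x^k is c^k.
Here c = 23 and k = 3.
Computing: 23^3 = 12167

12167


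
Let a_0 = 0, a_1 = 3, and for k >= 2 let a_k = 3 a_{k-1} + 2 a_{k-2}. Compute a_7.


Iterating the recurrence forward:
a_0 = 0
a_1 = 3
a_2 = 3*3 + 2*0 = 9
a_3 = 3*9 + 2*3 = 33
a_4 = 3*33 + 2*9 = 117
a_5 = 3*117 + 2*33 = 417
a_6 = 3*417 + 2*117 = 1485
a_7 = 3*1485 + 2*417 = 5289
So a_7 = 5289.

5289


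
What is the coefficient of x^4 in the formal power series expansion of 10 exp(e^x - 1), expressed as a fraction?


exp(e^x - 1) is the exponential generating function for the Bell numbers Bell_k: exp(e^x - 1) = sum_{k>=0} Bell_k x^k / k!.
So the coefficient of x^4 in 10 exp(e^x - 1) is 10 Bell_4 / 4!.
Computing: Bell_4 = 15 and 4! = 24, giving
10 * 15/24 = 25/4.

25/4


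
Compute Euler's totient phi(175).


phi(n) counts integers in [1, n] coprime to n. Using the multiplicative formula phi(n) = n * prod_{p | n} (1 - 1/p):
175 = 5^2 * 7, so
phi(175) = 175 * (1 - 1/5) * (1 - 1/7) = 120.

120


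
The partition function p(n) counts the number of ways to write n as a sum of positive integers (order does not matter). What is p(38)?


Using the generating function prod_{k>=1} 1/(1-x^k), we compute p(38).
By dynamic programming over parts 1 through 38:
p(38) = 26015

26015


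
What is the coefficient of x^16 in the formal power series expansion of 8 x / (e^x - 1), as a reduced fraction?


The exponential generating function for Bernoulli numbers is
x / (e^x - 1) = sum_{k>=0} B_k x^k / k!.
So the coefficient of x^16 in 8 x / (e^x - 1) is 8 B_16 / 16!.
Computing: B_16 = -3617/510, 16! = 20922789888000, giving
8 * -3617/510 / 20922789888000 = -3617/1333827855360000.

-3617/1333827855360000


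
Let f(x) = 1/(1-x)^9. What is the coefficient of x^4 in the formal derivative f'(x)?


Differentiate: d/dx [ 1/(1-x)^r ] = r / (1-x)^(r+1).
Here r = 9, so f'(x) = 9 / (1-x)^10.
The expansion of 1/(1-x)^(r+1) has coefficient of x^n equal to C(n+r, r).
So the coefficient of x^4 in f'(x) is
9 * C(13, 9) = 9 * 715 = 6435

6435


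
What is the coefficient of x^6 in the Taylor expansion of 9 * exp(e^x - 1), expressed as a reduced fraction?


exp(e^x - 1) = sum_{k>=0} Bell_k x^k / k!, where Bell_k is the k-th Bell number.
So the coefficient of x^6 is 9 * Bell_6 / 6!.
Computing: Bell_6 = 203 and 6! = 720, giving
9 * 203/720 = 203/80.

203/80


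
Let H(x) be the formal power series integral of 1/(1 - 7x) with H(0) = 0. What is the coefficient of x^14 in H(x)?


1/(1 - 7x) = sum_{k>=0} 7^k x^k. Integrating termwise with H(0) = 0:
H(x) = sum_{k>=0} 7^k x^(k+1) / (k+1) = sum_{m>=1} 7^(m-1) x^m / m.
For m = 14: 7^13/14 = 96889010407/14 = 13841287201/2.

13841287201/2


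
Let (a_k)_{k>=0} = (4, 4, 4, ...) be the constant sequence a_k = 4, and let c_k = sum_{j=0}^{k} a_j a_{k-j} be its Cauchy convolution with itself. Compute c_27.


Since a_j = 4 for all j >= 0, the convolution sum becomes
c_k = sum_{j=0}^{k} 4 * 4 = 16 * (k + 1).
Equivalently, the generating function of (a_k) is 4/(1 - x) and its square is 16/(1 - x)^2 = sum_{k>=0} 16(k + 1) x^k.
For k = 27: 16 * 28 = 448.

448


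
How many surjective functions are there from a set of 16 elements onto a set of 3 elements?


By inclusion-exclusion on which target elements are missed, the number of surjections from an n-set onto a k-set is
surj(n, k) = sum_{j=0}^{k} (-1)^j C(k, j) (k - j)^n.
Equivalently surj(n, k) = k! * S(n, k), where S(n, k) is the Stirling number of the second kind.
For n = 16, k = 3:
S(16, 3) = 7141686, so
surj = 3! * 7141686 = 6 * 7141686 = 42850116.

42850116


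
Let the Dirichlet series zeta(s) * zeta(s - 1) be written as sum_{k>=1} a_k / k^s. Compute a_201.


Convolution gives a_k = sum_{d | k} d * 1 = sum_{d | k} d = sigma(k), the sum of positive divisors of k.
For k = 201, the divisors are 1, 3, 67, 201, so
sigma(201) = 1 + 3 + 67 + 201 = 272.

272


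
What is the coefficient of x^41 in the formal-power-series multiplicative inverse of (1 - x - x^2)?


Let the inverse be f(x) = sum_{k>=0} a_k x^k. From f(x) * (1 - x - x^2) = 1 and matching coefficients:
 x^0: a_0 = 1.
 x^1: a_1 - a_0 = 0, so a_1 = 1.
 x^k (k >= 2): a_k - a_{k-1} - a_{k-2} = 0, i.e. a_k = a_{k-1} + a_{k-2}.
This is the Fibonacci-type recurrence shifted so that a_0 = a_1 = 1.
Iterating: a_0=1, a_1=1, a_2=2, a_3=3, a_4=5, a_5=8, a_6=13, a_7=21, a_8=34, a_9=55, ...
a_41 = 267914296.

267914296


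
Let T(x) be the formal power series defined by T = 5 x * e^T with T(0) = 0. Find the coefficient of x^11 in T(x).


Apply the Lagrange inversion formula: if T = 5 x * phi(T) with phi(t) = e^t, then
[x^n] T = 5^n * (1/n) [t^(n-1)] phi(t)^n = 5^n * (1/n) [t^(n-1)] e^(n t) = 5^n * (1/n) * n^(n-1) / (n-1)! = 5^n * n^(n-1) / n!.
When c = 1 this is the Cayley count of rooted labeled trees on n vertices, divided by n!.
For n = 11: 5^11 * 11^10 / 11! = 48828125 * 25937424601/39916800 = 4605366583984375/145152.

4605366583984375/145152


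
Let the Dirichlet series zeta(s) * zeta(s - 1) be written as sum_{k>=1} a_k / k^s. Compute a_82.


Convolution gives a_k = sum_{d | k} d * 1 = sum_{d | k} d = sigma(k), the sum of positive divisors of k.
For k = 82, the divisors are 1, 2, 41, 82, so
sigma(82) = 1 + 2 + 41 + 82 = 126.

126


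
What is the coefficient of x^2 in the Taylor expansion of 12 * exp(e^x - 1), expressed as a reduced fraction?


exp(e^x - 1) = sum_{k>=0} Bell_k x^k / k!, where Bell_k is the k-th Bell number.
So the coefficient of x^2 is 12 * Bell_2 / 2!.
Computing: Bell_2 = 2 and 2! = 2, giving
12 * 2/2 = 12.

12


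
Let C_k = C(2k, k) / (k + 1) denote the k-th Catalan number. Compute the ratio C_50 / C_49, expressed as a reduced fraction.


Using C_k = (2k)! / (k! (k+1)!), the ratio C_{k+1}/C_k simplifies to
C_{k+1}/C_k = [(2k+2)! / ((k+1)! (k+2)!)] * [k! (k+1)! / (2k)!]
 = (2k+2)(2k+1) / ((k+1)(k+2)) = 2(2k+1) / (k+2).
For k = 49: 2(2*49 + 1) / (49 + 2) = 198/51 = 66/17.

66/17


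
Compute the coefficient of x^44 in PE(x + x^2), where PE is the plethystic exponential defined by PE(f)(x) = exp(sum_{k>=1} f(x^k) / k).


With f(x) = x + x^2, the exponent is sum_{k>=1} (x^k + x^(2k)) / k = -ln(1 - x) - ln(1 - x^2). Exponentiating:
PE(x + x^2) = 1 / ((1 - x)(1 - x^2)).
This is the generating function for partitions of n into parts of size 1 or 2. The number of 2's can be any j in 0..22, and the rest are 1's, so
[x^44] = floor(44/2) + 1 = 23.

23


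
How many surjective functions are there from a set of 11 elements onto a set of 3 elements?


By inclusion-exclusion on which target elements are missed, the number of surjections from an n-set onto a k-set is
surj(n, k) = sum_{j=0}^{k} (-1)^j C(k, j) (k - j)^n.
Equivalently surj(n, k) = k! * S(n, k), where S(n, k) is the Stirling number of the second kind.
For n = 11, k = 3:
S(11, 3) = 28501, so
surj = 3! * 28501 = 6 * 28501 = 171006.

171006


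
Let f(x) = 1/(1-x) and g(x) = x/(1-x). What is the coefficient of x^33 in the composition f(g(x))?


First simplify the composition: f(g(x)) = 1/(1 - x/(1-x)) = (1-x)/((1-x) - x) = (1-x)/(1-2x).
Now extract the coefficient. Write (1-x)/(1-2x) = 1/(1-2x) - x/(1-2x).
The coefficient of x^n in 1/(1-2x) is 2^n, and in x/(1-2x) is 2^(n-1) (for n >= 1).
So the coefficient of x^33 is 2^33 - 2^32 = 8589934592 - 4294967296 = 4294967296.

4294967296


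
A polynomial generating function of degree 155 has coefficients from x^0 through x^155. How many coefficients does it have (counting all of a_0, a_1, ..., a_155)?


A polynomial of degree 155 takes the form a_0 + a_1 x + ... + a_155 x^155.
The number of coefficients is 155 + 1 = 156.

156


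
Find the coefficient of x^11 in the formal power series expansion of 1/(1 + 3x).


Write 1/(1 + c x) = 1/(1 - (-c) x) and apply the geometric-series identity
1/(1 - y) = sum_{k>=0} y^k to get 1/(1 + c x) = sum_{k>=0} (-c)^k x^k.
So the coefficient of x^k is (-c)^k = (-1)^k * c^k.
Here c = 3 and k = 11:
(-3)^11 = -1 * 177147 = -177147

-177147


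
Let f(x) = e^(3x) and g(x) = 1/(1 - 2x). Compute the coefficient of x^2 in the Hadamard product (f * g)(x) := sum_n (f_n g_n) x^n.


Expanding: f_k = 3^k/k! (from e^(3x)) and g_k = 2^k (from 1/(1 - 2x)). So the Hadamard coefficient (f * g)_k = 3^k 2^k / k! = (6)^k / k!.
For k = 2: 6^2/2! = 36/2 = 18.

18
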